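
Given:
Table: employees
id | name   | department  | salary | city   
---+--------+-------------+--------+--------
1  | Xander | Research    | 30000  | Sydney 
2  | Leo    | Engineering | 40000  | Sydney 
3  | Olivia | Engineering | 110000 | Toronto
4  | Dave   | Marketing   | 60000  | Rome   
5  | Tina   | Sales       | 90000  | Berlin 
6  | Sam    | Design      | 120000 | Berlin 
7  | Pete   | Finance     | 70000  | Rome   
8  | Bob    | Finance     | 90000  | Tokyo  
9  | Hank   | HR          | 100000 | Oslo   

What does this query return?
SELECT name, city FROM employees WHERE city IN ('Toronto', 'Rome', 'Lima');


Filtering: city IN ('Toronto', 'Rome', 'Lima')
Matching: 3 rows

3 rows:
Olivia, Toronto
Dave, Rome
Pete, Rome


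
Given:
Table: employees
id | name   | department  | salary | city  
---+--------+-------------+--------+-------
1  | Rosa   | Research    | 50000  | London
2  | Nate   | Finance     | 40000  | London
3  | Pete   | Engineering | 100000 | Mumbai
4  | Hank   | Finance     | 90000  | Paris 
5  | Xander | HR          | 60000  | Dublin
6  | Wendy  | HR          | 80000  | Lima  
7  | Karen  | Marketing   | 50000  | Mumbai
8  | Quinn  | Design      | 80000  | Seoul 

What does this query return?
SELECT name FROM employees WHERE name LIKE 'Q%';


LIKE 'Q%' matches names starting with 'Q'
Matching: 1

1 rows:
Quinn


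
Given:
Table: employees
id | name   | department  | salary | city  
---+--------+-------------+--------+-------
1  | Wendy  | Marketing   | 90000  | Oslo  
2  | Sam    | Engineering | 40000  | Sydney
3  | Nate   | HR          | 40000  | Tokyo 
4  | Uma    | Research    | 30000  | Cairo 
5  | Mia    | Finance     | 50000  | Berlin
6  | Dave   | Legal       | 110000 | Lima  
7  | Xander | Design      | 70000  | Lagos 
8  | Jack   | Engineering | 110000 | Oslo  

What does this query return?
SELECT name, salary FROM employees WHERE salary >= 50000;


Filtering: salary >= 50000
Matching: 5 rows

5 rows:
Wendy, 90000
Mia, 50000
Dave, 110000
Xander, 70000
Jack, 110000


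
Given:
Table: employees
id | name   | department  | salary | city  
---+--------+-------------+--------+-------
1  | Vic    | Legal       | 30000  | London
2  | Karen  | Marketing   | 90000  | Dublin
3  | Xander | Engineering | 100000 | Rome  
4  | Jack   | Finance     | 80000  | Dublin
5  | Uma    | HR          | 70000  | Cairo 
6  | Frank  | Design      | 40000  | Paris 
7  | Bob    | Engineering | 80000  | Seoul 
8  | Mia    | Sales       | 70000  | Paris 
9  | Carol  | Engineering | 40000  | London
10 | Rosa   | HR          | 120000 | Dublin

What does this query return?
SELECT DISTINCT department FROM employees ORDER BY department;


All 'department' values (row order): Legal, Marketing, Engineering, Finance, HR, Design, Engineering, Sales, Engineering, HR
Removing duplicates leaves 7 unique value(s).

7 values:
Design
Engineering
Finance
HR
Legal
Marketing
Sales


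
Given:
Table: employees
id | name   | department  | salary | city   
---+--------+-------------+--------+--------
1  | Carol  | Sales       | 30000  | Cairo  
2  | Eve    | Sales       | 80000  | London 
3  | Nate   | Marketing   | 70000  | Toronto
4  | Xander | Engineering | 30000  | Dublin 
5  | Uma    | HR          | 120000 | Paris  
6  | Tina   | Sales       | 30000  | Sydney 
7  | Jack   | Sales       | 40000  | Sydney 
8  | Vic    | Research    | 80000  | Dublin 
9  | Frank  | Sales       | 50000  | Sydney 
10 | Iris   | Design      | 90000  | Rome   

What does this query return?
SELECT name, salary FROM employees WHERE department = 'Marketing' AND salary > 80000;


Filtering: department = 'Marketing' AND salary > 80000
Matching: 0 rows

Empty result set (0 rows)


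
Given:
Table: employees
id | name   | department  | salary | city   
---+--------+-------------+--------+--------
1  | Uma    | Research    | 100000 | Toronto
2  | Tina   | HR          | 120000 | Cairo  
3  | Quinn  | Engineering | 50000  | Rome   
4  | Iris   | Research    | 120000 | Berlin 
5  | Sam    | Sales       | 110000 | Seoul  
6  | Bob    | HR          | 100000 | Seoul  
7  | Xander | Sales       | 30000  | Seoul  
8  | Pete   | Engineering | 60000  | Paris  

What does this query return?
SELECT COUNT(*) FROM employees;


COUNT(*) counts all rows

8


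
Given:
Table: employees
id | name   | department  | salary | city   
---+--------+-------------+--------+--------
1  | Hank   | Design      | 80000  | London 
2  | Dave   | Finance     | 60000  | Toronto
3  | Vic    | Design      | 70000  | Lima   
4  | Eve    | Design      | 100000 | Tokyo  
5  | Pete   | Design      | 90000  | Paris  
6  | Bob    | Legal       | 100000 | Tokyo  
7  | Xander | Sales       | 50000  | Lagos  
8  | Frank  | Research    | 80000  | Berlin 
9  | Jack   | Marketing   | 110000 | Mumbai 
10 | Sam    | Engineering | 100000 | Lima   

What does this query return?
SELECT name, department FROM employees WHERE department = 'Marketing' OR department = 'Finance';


Filtering: department = 'Marketing' OR 'Finance'
Matching: 2 rows

2 rows:
Dave, Finance
Jack, Marketing


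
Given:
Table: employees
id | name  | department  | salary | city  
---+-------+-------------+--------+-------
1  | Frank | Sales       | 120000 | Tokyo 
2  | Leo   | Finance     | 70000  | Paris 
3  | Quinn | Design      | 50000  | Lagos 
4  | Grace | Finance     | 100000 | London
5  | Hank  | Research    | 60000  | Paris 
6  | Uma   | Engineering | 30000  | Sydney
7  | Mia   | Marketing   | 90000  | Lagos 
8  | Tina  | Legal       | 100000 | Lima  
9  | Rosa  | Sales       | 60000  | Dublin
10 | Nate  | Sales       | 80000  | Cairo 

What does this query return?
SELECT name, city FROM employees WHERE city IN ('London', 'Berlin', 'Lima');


Filtering: city IN ('London', 'Berlin', 'Lima')
Matching: 2 rows

2 rows:
Grace, London
Tina, Lima


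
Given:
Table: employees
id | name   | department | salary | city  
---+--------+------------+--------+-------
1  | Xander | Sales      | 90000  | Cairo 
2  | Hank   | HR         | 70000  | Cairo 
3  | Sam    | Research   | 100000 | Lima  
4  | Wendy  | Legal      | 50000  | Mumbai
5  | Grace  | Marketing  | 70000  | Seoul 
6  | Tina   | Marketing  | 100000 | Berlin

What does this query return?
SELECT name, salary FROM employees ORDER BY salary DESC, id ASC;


Sorting by salary DESC, then id ASC for ties

6 rows:
Sam, 100000
Tina, 100000
Xander, 90000
Hank, 70000
Grace, 70000
Wendy, 50000


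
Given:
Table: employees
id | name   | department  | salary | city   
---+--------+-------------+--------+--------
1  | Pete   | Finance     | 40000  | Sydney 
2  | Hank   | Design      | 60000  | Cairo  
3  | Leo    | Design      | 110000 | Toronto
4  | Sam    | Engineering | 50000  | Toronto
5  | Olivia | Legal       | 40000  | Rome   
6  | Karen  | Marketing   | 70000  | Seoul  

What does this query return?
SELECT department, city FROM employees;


Projecting columns: department, city

6 rows:
Finance, Sydney
Design, Cairo
Design, Toronto
Engineering, Toronto
Legal, Rome
Marketing, Seoul


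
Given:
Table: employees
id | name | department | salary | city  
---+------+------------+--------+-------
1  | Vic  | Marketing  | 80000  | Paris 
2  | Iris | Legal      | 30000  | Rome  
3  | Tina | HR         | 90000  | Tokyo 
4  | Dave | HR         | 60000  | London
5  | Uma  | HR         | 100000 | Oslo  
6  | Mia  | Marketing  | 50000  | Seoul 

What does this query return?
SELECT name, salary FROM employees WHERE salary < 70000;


Filtering: salary < 70000
Matching: 3 rows

3 rows:
Iris, 30000
Dave, 60000
Mia, 50000


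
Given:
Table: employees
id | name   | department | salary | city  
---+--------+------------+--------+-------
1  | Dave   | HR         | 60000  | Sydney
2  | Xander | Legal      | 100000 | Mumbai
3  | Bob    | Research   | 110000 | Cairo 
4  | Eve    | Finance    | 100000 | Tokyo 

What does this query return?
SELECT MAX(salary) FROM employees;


Salaries: 60000, 100000, 110000, 100000
MAX = 110000

110000


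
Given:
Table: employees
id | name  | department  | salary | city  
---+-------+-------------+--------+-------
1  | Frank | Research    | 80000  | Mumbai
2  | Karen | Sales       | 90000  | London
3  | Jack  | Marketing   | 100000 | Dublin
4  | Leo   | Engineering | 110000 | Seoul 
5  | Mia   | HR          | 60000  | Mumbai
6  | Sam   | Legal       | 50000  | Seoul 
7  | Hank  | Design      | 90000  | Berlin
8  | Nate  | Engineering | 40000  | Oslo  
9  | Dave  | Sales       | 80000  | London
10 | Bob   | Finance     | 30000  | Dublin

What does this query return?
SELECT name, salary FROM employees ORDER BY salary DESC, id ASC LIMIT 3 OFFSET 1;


Sort by salary DESC (id ASC tiebreak), then skip 1 and take 3
Rows 2 through 4

3 rows:
Jack, 100000
Karen, 90000
Hank, 90000


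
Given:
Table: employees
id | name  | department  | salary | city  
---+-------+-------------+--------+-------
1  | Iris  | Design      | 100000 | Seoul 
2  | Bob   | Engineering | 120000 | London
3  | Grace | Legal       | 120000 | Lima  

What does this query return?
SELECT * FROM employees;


SELECT * returns all 3 rows with all columns

3 rows:
1, Iris, Design, 100000, Seoul
2, Bob, Engineering, 120000, London
3, Grace, Legal, 120000, Lima


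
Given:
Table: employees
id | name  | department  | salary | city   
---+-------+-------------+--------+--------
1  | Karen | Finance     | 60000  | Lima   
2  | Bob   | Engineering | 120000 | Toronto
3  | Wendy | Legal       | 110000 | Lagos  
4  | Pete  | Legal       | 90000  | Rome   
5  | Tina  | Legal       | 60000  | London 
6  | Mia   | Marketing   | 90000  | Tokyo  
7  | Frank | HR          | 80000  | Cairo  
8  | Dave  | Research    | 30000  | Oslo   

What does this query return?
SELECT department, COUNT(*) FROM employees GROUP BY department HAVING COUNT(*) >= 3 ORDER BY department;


Groups with count >= 3:
  Legal: 3 -> PASS
  Engineering: 1 -> filtered out
  Finance: 1 -> filtered out
  HR: 1 -> filtered out
  Marketing: 1 -> filtered out
  Research: 1 -> filtered out


1 groups:
Legal, 3


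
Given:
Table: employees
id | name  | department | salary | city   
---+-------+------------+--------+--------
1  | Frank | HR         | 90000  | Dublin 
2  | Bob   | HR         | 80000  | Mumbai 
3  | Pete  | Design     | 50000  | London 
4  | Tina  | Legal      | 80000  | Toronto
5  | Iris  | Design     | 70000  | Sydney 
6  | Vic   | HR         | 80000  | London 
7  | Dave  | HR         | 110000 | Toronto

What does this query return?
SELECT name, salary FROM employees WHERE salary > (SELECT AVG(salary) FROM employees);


Subquery: AVG(salary) = 80000.0
Filtering: salary > 80000.0
  Frank (90000) -> MATCH
  Dave (110000) -> MATCH


2 rows:
Frank, 90000
Dave, 110000


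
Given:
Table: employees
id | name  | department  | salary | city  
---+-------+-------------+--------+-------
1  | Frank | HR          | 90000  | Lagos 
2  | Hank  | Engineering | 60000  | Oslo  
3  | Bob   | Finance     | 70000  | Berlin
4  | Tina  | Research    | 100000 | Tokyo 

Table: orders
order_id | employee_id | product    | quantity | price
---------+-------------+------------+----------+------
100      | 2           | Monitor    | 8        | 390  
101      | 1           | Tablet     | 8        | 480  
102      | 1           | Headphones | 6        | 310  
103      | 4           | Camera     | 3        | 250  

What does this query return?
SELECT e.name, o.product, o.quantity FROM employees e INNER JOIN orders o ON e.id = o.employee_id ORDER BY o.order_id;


Joining employees.id = orders.employee_id:
  employee Hank (id=2) -> order Monitor
  employee Frank (id=1) -> order Tablet
  employee Frank (id=1) -> order Headphones
  employee Tina (id=4) -> order Camera


4 rows:
Hank, Monitor, 8
Frank, Tablet, 8
Frank, Headphones, 6
Tina, Camera, 3


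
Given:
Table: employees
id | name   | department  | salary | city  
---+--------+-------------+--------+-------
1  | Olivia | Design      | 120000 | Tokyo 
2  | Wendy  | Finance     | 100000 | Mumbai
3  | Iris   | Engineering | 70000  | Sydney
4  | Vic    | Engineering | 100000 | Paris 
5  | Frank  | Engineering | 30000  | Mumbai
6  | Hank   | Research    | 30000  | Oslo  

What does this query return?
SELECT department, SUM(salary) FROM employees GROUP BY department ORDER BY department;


Summing salary within each department:
  Design: 120000 = 120000
  Engineering: 70000 + 100000 + 30000 = 200000
  Finance: 100000 = 100000
  Research: 30000 = 30000


4 groups:
Design, 120000
Engineering, 200000
Finance, 100000
Research, 30000


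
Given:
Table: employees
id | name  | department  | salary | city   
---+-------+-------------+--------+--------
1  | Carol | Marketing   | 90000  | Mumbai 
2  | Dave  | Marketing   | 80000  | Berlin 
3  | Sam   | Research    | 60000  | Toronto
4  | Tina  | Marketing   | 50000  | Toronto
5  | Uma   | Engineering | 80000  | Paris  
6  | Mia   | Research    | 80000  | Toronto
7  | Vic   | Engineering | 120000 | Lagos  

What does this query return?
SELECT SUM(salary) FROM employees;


SUM(salary) = 90000 + 80000 + 60000 + 50000 + 80000 + 80000 + 120000 = 560000

560000


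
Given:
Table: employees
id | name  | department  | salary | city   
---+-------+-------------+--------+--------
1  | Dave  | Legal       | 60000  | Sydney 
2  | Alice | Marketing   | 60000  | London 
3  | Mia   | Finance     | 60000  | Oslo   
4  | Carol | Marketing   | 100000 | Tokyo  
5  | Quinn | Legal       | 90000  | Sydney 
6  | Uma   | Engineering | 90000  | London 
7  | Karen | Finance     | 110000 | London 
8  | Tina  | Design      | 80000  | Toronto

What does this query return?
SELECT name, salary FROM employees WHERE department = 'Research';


Filtering: department = 'Research'
Matching rows: 0

Empty result set (0 rows)


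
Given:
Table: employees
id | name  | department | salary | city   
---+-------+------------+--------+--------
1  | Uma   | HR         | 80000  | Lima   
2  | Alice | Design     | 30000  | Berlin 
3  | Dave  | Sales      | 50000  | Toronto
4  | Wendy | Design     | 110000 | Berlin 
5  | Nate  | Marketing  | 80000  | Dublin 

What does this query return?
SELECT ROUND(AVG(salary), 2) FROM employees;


SUM(salary) = 350000
COUNT = 5
ROUND(AVG, 2) = ROUND(350000 / 5, 2) = 70000.0

70000.0


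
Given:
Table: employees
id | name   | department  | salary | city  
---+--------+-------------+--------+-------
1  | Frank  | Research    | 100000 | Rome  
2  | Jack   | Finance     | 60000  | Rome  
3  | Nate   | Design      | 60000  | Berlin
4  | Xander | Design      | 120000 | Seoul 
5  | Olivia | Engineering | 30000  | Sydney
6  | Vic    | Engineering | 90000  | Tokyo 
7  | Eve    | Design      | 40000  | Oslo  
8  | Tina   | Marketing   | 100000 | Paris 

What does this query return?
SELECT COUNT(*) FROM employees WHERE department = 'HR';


Counting rows where department = 'HR'


0


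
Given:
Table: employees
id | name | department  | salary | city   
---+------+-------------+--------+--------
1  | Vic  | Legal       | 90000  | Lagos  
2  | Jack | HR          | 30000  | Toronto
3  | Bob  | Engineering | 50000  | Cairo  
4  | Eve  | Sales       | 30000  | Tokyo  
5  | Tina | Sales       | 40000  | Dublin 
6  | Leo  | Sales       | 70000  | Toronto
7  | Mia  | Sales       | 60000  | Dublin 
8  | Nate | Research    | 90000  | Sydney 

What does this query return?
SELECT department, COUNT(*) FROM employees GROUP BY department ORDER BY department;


Assigning each row to its department group:
  Vic -> Legal
  Jack -> HR
  Bob -> Engineering
  Eve -> Sales
  Tina -> Sales
  Leo -> Sales
  Mia -> Sales
  Nate -> Research


5 groups:
Engineering, 1
HR, 1
Legal, 1
Research, 1
Sales, 4


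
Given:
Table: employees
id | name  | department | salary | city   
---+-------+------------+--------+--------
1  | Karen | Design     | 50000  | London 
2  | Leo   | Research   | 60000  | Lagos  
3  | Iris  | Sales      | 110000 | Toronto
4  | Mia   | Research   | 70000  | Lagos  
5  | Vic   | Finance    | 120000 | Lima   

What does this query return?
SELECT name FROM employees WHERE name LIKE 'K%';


LIKE 'K%' matches names starting with 'K'
Matching: 1

1 rows:
Karen


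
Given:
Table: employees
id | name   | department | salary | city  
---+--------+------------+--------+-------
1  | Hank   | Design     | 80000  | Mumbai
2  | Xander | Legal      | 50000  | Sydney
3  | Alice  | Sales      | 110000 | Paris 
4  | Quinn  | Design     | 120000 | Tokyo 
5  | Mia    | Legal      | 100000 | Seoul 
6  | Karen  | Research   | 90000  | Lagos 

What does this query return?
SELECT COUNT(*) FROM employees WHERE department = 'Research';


Counting rows where department = 'Research'
  Karen -> MATCH


1


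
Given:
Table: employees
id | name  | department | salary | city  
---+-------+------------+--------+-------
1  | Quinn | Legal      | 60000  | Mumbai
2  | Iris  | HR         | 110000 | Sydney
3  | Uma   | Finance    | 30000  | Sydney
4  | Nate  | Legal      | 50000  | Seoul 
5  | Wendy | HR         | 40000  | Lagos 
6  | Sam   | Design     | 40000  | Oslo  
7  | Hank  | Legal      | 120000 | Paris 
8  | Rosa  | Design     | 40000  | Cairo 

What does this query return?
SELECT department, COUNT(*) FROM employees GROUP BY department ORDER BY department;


Assigning each row to its department group:
  Quinn -> Legal
  Iris -> HR
  Uma -> Finance
  Nate -> Legal
  Wendy -> HR
  Sam -> Design
  Hank -> Legal
  Rosa -> Design


4 groups:
Design, 2
Finance, 1
HR, 2
Legal, 3


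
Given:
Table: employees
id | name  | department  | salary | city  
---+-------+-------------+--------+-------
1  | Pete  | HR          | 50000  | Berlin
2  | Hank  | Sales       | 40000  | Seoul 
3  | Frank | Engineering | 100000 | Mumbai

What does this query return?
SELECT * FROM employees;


SELECT * returns all 3 rows with all columns

3 rows:
1, Pete, HR, 50000, Berlin
2, Hank, Sales, 40000, Seoul
3, Frank, Engineering, 100000, Mumbai


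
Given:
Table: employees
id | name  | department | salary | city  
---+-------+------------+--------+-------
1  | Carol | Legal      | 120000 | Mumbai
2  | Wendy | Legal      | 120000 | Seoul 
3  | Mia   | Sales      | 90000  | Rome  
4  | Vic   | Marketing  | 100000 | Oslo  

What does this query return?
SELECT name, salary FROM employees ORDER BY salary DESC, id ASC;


Sorting by salary DESC, then id ASC for ties

4 rows:
Carol, 120000
Wendy, 120000
Vic, 100000
Mia, 90000


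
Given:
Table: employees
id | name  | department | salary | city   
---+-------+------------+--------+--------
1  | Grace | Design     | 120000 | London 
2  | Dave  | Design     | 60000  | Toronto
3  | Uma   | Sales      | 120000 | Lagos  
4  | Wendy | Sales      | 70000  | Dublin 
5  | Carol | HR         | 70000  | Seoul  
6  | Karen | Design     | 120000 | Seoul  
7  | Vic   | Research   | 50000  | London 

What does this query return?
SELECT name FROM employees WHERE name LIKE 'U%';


LIKE 'U%' matches names starting with 'U'
Matching: 1

1 rows:
Uma


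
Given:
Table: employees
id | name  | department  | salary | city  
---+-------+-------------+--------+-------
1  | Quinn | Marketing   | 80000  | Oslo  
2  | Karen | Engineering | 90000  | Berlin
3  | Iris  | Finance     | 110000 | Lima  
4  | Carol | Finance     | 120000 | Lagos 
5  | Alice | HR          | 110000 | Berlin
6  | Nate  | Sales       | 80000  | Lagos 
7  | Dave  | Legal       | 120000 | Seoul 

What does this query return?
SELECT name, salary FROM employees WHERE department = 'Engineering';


Filtering: department = 'Engineering'
Matching rows: 1

1 rows:
Karen, 90000


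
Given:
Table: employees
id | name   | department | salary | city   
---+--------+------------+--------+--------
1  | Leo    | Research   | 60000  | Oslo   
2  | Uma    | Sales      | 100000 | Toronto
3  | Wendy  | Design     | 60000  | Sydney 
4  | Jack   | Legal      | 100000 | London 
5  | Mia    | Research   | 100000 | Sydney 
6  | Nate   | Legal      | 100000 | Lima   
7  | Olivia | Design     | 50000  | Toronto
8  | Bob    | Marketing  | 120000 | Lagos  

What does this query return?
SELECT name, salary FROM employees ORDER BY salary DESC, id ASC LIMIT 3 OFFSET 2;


Sort by salary DESC (id ASC tiebreak), then skip 2 and take 3
Rows 3 through 5

3 rows:
Jack, 100000
Mia, 100000
Nate, 100000


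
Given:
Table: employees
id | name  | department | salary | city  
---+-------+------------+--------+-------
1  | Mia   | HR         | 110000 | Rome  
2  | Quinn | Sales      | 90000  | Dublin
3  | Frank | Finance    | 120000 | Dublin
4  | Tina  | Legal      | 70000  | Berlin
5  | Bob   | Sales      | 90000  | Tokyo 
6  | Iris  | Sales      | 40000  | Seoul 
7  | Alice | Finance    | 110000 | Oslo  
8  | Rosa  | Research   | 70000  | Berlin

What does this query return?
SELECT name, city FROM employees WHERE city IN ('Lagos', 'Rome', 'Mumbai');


Filtering: city IN ('Lagos', 'Rome', 'Mumbai')
Matching: 1 rows

1 rows:
Mia, Rome


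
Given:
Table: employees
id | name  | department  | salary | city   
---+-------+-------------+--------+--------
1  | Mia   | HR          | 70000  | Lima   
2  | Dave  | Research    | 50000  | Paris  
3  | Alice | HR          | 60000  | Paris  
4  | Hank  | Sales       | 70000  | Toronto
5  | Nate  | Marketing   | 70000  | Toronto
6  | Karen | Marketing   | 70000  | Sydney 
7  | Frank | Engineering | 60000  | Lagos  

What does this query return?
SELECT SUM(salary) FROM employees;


SUM(salary) = 70000 + 50000 + 60000 + 70000 + 70000 + 70000 + 60000 = 450000

450000


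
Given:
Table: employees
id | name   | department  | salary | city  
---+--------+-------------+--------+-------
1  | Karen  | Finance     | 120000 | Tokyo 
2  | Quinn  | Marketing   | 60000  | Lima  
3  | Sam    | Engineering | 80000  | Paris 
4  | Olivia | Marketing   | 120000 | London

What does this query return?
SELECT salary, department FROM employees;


Projecting columns: salary, department

4 rows:
120000, Finance
60000, Marketing
80000, Engineering
120000, Marketing


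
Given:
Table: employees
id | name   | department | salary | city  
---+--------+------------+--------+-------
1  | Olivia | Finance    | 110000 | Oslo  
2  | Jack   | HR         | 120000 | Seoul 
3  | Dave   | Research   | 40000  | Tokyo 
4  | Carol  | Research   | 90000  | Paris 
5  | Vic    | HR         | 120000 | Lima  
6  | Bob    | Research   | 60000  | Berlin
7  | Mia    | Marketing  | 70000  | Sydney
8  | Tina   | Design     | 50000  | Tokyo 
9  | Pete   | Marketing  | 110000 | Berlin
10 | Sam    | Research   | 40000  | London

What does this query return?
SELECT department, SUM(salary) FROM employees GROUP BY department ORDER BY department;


Summing salary within each department:
  Design: 50000 = 50000
  Finance: 110000 = 110000
  HR: 120000 + 120000 = 240000
  Marketing: 70000 + 110000 = 180000
  Research: 40000 + 90000 + 60000 + 40000 = 230000


5 groups:
Design, 50000
Finance, 110000
HR, 240000
Marketing, 180000
Research, 230000


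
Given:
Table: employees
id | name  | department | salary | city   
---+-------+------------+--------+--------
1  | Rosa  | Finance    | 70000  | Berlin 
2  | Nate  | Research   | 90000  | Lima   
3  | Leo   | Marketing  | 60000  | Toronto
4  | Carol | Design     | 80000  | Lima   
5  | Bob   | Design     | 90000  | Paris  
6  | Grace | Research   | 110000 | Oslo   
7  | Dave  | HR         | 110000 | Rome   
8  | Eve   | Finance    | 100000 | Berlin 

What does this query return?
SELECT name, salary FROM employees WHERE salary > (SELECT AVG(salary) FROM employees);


Subquery: AVG(salary) = 88750.0
Filtering: salary > 88750.0
  Nate (90000) -> MATCH
  Bob (90000) -> MATCH
  Grace (110000) -> MATCH
  Dave (110000) -> MATCH
  Eve (100000) -> MATCH


5 rows:
Nate, 90000
Bob, 90000
Grace, 110000
Dave, 110000
Eve, 100000


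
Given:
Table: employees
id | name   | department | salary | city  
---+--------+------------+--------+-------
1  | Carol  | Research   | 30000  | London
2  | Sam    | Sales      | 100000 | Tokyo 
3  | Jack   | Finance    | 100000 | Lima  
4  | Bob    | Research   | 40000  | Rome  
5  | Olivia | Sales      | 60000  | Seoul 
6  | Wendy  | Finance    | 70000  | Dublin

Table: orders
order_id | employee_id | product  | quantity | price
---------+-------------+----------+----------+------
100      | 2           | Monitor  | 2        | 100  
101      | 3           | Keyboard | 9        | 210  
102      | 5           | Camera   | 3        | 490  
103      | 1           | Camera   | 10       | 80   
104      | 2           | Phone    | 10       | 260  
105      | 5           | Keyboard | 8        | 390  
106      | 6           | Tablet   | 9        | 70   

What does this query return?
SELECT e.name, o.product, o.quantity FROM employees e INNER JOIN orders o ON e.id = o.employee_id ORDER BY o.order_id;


Joining employees.id = orders.employee_id:
  employee Sam (id=2) -> order Monitor
  employee Jack (id=3) -> order Keyboard
  employee Olivia (id=5) -> order Camera
  employee Carol (id=1) -> order Camera
  employee Sam (id=2) -> order Phone
  employee Olivia (id=5) -> order Keyboard
  employee Wendy (id=6) -> order Tablet


7 rows:
Sam, Monitor, 2
Jack, Keyboard, 9
Olivia, Camera, 3
Carol, Camera, 10
Sam, Phone, 10
Olivia, Keyboard, 8
Wendy, Tablet, 9


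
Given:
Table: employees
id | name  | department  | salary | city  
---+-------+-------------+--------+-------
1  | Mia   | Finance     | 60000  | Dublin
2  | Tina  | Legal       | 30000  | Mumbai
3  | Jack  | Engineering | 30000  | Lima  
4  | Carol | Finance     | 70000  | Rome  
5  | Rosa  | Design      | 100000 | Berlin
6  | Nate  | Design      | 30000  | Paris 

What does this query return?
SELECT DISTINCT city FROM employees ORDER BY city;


All 'city' values (row order): Dublin, Mumbai, Lima, Rome, Berlin, Paris
Removing duplicates leaves 6 unique value(s).

6 values:
Berlin
Dublin
Lima
Mumbai
Paris
Rome


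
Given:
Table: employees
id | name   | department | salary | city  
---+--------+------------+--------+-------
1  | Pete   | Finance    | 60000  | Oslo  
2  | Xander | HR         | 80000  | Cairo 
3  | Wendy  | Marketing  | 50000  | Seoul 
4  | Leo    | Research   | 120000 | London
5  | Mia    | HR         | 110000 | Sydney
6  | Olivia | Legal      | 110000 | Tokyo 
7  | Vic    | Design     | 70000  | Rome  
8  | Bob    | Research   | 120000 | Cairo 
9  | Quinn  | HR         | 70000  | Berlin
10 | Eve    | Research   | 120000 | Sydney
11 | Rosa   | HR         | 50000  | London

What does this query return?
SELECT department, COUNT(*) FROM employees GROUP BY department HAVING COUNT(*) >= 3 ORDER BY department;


Groups with count >= 3:
  HR: 4 -> PASS
  Research: 3 -> PASS
  Design: 1 -> filtered out
  Finance: 1 -> filtered out
  Legal: 1 -> filtered out
  Marketing: 1 -> filtered out


2 groups:
HR, 4
Research, 3


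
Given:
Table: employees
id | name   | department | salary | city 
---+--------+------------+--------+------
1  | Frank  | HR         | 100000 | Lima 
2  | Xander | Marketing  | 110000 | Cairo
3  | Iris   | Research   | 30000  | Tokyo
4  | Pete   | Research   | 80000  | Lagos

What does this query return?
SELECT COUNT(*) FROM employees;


COUNT(*) counts all rows

4


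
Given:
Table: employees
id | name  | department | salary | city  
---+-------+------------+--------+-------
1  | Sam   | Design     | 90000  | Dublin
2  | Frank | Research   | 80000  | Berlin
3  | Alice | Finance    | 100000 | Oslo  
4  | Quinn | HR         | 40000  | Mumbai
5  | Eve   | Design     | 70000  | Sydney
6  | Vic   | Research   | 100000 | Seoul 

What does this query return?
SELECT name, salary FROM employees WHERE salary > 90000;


Filtering: salary > 90000
Matching: 2 rows

2 rows:
Alice, 100000
Vic, 100000


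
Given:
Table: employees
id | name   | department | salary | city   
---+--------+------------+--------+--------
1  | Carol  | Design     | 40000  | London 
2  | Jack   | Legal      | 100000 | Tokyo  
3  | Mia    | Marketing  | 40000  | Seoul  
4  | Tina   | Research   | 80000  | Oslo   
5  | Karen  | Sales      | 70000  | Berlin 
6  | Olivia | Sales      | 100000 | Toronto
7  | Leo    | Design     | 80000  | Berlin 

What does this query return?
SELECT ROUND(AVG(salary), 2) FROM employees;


SUM(salary) = 510000
COUNT = 7
ROUND(AVG, 2) = ROUND(510000 / 7, 2) = 72857.14

72857.14


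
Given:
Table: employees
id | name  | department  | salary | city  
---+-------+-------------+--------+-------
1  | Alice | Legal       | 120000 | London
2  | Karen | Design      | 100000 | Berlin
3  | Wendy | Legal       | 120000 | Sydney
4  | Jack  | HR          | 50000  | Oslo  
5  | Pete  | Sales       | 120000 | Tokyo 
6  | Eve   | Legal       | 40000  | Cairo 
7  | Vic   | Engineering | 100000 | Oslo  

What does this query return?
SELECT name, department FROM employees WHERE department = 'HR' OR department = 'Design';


Filtering: department = 'HR' OR 'Design'
Matching: 2 rows

2 rows:
Karen, Design
Jack, HR


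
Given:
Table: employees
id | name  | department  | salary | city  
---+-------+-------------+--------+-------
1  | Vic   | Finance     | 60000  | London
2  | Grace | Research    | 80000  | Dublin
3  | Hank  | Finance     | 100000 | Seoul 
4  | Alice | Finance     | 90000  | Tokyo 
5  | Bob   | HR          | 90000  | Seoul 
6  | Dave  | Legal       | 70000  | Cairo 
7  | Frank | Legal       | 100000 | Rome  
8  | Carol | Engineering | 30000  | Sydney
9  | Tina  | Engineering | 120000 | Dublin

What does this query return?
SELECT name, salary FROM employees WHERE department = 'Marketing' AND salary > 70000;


Filtering: department = 'Marketing' AND salary > 70000
Matching: 0 rows

Empty result set (0 rows)


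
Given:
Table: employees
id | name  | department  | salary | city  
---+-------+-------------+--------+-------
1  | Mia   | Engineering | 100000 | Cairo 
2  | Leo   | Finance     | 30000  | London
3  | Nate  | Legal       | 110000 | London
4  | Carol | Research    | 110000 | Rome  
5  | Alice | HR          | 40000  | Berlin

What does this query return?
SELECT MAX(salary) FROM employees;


Salaries: 100000, 30000, 110000, 110000, 40000
MAX = 110000

110000


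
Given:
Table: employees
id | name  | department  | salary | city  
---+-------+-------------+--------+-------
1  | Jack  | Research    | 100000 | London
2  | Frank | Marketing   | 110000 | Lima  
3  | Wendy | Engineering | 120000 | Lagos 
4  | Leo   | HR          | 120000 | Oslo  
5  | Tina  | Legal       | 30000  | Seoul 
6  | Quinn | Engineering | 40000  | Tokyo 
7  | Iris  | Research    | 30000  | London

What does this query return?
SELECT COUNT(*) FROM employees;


COUNT(*) counts all rows

7


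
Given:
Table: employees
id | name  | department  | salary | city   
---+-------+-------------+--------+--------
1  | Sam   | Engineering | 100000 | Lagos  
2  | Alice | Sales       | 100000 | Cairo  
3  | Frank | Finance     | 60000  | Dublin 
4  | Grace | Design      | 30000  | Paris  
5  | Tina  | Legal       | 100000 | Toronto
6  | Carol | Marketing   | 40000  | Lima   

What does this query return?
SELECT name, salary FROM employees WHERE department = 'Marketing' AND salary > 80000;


Filtering: department = 'Marketing' AND salary > 80000
Matching: 0 rows

Empty result set (0 rows)


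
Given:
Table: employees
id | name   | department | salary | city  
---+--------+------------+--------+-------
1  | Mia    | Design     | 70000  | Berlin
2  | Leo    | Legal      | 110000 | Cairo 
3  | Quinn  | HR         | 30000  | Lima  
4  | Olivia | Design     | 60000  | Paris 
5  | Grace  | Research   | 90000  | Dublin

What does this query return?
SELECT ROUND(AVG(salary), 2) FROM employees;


SUM(salary) = 360000
COUNT = 5
ROUND(AVG, 2) = ROUND(360000 / 5, 2) = 72000.0

72000.0


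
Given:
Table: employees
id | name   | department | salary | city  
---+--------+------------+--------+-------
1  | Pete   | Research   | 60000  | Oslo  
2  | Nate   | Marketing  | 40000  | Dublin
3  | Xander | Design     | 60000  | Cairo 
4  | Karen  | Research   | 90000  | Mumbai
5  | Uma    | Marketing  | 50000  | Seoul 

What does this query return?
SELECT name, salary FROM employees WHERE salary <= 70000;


Filtering: salary <= 70000
Matching: 4 rows

4 rows:
Pete, 60000
Nate, 40000
Xander, 60000
Uma, 50000


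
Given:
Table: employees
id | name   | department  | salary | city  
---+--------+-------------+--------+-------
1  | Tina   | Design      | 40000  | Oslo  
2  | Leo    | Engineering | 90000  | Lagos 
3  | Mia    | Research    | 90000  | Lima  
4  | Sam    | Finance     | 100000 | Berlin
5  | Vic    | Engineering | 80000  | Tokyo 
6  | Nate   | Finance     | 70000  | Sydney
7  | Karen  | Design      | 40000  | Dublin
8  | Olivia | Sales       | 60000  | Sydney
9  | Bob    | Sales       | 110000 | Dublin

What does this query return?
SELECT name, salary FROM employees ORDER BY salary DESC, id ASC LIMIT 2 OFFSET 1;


Sort by salary DESC (id ASC tiebreak), then skip 1 and take 2
Rows 2 through 3

2 rows:
Sam, 100000
Leo, 90000


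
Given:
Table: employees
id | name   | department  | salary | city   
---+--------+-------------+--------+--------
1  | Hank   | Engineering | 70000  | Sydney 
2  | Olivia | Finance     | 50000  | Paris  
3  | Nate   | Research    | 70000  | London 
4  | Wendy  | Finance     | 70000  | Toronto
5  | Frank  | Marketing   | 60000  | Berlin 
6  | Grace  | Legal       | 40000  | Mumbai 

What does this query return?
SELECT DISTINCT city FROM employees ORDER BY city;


All 'city' values (row order): Sydney, Paris, London, Toronto, Berlin, Mumbai
Removing duplicates leaves 6 unique value(s).

6 values:
Berlin
London
Mumbai
Paris
Sydney
Toronto


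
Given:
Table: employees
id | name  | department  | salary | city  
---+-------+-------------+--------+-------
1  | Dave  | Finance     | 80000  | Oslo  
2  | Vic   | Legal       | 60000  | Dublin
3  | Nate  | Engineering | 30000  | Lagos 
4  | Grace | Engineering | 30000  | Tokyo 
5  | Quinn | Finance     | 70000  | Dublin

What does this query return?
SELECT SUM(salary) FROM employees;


SUM(salary) = 80000 + 60000 + 30000 + 30000 + 70000 = 270000

270000


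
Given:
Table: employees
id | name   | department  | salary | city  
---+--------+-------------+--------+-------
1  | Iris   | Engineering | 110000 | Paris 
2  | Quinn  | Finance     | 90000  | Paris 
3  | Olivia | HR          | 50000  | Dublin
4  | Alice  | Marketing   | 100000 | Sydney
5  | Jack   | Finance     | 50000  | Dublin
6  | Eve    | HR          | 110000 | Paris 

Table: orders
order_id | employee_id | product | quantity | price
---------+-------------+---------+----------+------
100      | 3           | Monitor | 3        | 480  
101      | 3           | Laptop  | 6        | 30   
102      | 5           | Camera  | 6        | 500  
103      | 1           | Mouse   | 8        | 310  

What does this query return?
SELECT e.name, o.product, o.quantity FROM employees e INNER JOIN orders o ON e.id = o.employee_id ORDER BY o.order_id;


Joining employees.id = orders.employee_id:
  employee Olivia (id=3) -> order Monitor
  employee Olivia (id=3) -> order Laptop
  employee Jack (id=5) -> order Camera
  employee Iris (id=1) -> order Mouse


4 rows:
Olivia, Monitor, 3
Olivia, Laptop, 6
Jack, Camera, 6
Iris, Mouse, 8


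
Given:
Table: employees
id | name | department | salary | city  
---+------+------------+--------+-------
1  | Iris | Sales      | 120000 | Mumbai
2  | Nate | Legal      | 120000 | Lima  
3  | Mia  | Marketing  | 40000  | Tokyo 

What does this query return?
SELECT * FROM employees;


SELECT * returns all 3 rows with all columns

3 rows:
1, Iris, Sales, 120000, Mumbai
2, Nate, Legal, 120000, Lima
3, Mia, Marketing, 40000, Tokyo


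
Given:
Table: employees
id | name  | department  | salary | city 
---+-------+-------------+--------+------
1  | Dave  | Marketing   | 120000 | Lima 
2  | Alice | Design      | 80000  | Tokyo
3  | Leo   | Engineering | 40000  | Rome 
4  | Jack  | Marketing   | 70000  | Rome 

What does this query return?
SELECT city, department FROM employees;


Projecting columns: city, department

4 rows:
Lima, Marketing
Tokyo, Design
Rome, Engineering
Rome, Marketing


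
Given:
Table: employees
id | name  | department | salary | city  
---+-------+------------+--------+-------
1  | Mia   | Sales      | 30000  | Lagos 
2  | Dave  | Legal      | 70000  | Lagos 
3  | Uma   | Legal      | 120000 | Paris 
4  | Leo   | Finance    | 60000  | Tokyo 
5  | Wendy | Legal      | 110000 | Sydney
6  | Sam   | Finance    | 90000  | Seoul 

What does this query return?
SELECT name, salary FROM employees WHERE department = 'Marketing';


Filtering: department = 'Marketing'
Matching rows: 0

Empty result set (0 rows)


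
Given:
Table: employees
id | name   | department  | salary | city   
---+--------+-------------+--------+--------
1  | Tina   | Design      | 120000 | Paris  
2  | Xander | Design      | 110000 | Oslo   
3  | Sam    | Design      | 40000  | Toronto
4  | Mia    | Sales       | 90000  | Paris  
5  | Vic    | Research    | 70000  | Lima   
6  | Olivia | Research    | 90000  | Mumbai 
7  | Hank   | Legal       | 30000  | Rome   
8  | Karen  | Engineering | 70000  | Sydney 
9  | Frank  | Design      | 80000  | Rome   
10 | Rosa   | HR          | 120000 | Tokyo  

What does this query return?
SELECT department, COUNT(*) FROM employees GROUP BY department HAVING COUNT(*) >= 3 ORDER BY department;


Groups with count >= 3:
  Design: 4 -> PASS
  Engineering: 1 -> filtered out
  HR: 1 -> filtered out
  Legal: 1 -> filtered out
  Research: 2 -> filtered out
  Sales: 1 -> filtered out


1 groups:
Design, 4


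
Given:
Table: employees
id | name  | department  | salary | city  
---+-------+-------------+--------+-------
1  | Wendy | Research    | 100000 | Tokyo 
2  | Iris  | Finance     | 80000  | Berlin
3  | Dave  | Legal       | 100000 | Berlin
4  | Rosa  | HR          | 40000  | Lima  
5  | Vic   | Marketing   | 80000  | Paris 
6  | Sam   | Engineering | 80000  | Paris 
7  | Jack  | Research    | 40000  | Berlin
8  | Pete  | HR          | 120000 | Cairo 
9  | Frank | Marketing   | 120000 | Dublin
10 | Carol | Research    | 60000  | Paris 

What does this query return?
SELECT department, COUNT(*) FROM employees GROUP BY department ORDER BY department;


Assigning each row to its department group:
  Wendy -> Research
  Iris -> Finance
  Dave -> Legal
  Rosa -> HR
  Vic -> Marketing
  Sam -> Engineering
  Jack -> Research
  Pete -> HR
  Frank -> Marketing
  Carol -> Research


6 groups:
Engineering, 1
Finance, 1
HR, 2
Legal, 1
Marketing, 2
Research, 3


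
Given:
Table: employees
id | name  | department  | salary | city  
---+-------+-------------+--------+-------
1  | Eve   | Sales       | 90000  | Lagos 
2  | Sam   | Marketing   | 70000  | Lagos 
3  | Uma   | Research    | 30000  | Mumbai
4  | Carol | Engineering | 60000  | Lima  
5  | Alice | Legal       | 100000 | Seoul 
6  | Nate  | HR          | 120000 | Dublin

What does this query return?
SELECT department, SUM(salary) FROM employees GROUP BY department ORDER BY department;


Summing salary within each department:
  Engineering: 60000 = 60000
  HR: 120000 = 120000
  Legal: 100000 = 100000
  Marketing: 70000 = 70000
  Research: 30000 = 30000
  Sales: 90000 = 90000


6 groups:
Engineering, 60000
HR, 120000
Legal, 100000
Marketing, 70000
Research, 30000
Sales, 90000


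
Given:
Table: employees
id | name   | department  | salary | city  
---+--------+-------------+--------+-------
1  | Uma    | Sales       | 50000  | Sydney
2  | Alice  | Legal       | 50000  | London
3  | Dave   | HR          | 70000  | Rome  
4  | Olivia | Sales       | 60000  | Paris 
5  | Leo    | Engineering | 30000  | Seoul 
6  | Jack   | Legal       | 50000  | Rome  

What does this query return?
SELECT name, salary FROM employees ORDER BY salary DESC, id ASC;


Sorting by salary DESC, then id ASC for ties

6 rows:
Dave, 70000
Olivia, 60000
Uma, 50000
Alice, 50000
Jack, 50000
Leo, 30000


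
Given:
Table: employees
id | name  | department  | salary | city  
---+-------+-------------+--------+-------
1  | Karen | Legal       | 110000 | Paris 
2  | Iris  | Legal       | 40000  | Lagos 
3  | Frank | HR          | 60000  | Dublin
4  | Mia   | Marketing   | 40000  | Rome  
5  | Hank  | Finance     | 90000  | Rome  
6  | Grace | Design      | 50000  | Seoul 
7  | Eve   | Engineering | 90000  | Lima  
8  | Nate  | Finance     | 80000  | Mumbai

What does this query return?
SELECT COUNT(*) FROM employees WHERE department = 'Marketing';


Counting rows where department = 'Marketing'
  Mia -> MATCH


1
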